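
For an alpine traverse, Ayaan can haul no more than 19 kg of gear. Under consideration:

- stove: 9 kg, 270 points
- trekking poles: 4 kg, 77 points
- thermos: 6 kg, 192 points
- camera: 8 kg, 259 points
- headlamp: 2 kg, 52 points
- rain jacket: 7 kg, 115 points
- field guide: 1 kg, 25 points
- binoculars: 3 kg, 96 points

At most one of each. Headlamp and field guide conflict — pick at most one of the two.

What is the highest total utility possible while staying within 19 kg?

By utility per kg: camera 32.38, thermos 32.00, binoculars 32.00, stove 30.00 lead.
The ratio ordering already packs tightly: thermos + camera + headlamp + binoculars, 19 kg, 599.
That's the maximum — no feasible swap from here does better than 599.

599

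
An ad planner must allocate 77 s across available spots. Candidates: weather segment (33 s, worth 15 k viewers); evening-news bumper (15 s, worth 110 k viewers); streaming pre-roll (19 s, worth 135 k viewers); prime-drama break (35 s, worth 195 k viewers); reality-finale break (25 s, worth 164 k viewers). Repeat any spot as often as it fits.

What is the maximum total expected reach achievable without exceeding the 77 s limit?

By expected reach per s: evening-news bumper 7.33, streaming pre-roll 7.11, reality-finale break 6.56, prime-drama break 5.57 lead.
Best packing: 5×evening-news bumper — 75 s, 550 total.
The spare 2 s is too small for any remaining spot, and no exchange beats 550.

550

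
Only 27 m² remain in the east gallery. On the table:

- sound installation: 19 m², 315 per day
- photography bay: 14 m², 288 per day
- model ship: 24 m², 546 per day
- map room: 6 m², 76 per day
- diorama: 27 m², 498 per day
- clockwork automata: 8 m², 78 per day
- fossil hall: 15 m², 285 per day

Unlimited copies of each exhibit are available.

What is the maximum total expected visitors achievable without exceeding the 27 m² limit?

Ranking by ratio (expected visitors/m²): model ship 22.75, photography bay 20.57, fossil hall 19.00.
Taking model ship: 24 m² used, 546 in expected visitors.
No other feasible combination exceeds 546.

546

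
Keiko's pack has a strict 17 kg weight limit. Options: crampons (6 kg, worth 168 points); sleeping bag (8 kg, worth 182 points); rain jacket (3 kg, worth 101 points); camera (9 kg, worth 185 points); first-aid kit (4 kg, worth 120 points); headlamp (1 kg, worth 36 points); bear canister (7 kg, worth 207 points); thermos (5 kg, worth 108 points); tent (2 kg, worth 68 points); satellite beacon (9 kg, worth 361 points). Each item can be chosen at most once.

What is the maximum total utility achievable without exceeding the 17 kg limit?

618

Filling by ratio: rain jacket + headlamp + tent + satellite beacon for 566, with 2 kg left unused.
The 2 kg tied up in tent is better spent on first-aid kit — total rises to 618 (17 kg).
An exhaustive check of the 1024 subsets confirms 618.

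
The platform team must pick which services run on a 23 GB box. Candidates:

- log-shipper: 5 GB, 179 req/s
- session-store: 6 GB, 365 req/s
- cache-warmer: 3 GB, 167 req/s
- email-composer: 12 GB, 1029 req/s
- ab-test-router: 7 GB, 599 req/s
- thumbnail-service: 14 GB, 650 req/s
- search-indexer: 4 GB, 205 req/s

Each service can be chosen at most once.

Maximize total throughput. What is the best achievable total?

Filling by ratio: cache-warmer + email-composer + ab-test-router for 1795, with 1 GB left unused.
The 3 GB tied up in cache-warmer is better spent on search-indexer — total rises to 1833 (23 GB).
The closest alternative, cache-warmer + email-composer + ab-test-router, reaches only 1795.

1833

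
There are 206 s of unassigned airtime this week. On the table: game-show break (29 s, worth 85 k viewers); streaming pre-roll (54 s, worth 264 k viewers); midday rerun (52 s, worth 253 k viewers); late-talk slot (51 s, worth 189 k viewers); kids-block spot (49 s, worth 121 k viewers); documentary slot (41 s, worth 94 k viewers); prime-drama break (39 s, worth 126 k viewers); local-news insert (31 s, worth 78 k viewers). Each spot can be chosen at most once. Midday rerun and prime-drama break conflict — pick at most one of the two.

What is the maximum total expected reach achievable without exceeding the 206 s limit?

827

Streaming pre-roll + midday rerun + late-talk slot + kids-block spot uses 206 of the 206 s and totals 827.
No other feasible combination exceeds 827.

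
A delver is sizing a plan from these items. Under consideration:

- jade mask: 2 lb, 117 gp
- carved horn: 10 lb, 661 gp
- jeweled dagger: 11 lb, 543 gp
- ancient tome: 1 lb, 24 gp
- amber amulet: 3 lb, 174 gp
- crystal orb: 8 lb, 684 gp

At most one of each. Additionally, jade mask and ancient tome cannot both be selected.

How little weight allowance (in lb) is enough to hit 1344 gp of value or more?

18

Need the lightest bundle worth ≥ 1344.
Taking carved horn + crystal orb gives 1345 (≥ 1344) for 18 lb.
Below 18 lb the best achievable stays under 1344.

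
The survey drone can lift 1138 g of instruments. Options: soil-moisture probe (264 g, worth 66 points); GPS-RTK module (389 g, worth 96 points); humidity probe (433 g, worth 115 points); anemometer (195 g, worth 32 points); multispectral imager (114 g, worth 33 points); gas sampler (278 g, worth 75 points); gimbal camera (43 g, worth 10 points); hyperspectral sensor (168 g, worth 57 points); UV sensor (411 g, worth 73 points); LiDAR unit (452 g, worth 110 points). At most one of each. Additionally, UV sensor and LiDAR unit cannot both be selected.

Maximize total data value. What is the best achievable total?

The ratio heuristic lands on humidity probe + multispectral imager + gas sampler + gimbal camera + hyperspectral sensor (290) but leaves 102 g idle.
The 321 g tied up in gas sampler and gimbal camera is better spent on GPS-RTK module — total rises to 301 (1104 g).
Next best is soil-moisture probe + humidity probe + multispectral imager + gas sampler + gimbal camera at 299 (1132 g) — short by 2.

301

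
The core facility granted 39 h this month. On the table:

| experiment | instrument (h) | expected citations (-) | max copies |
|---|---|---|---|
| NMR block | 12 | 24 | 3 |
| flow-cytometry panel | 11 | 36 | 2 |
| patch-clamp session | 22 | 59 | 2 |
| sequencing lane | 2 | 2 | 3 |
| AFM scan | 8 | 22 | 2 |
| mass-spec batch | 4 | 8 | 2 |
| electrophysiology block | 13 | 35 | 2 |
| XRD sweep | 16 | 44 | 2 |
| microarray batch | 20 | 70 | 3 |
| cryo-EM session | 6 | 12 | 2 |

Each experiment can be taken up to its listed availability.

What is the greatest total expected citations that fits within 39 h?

128

Best packing: flow-cytometry panel + AFM scan + microarray batch — 39 h, 128 total.
That's the maximum — no swap from here does better than 128.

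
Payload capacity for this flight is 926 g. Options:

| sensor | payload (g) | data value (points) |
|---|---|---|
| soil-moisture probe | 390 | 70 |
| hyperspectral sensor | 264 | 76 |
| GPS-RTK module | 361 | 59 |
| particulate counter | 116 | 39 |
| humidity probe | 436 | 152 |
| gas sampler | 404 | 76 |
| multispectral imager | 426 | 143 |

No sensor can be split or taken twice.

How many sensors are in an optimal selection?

The maximum data value within 926 g is 295.
For example humidity probe + multispectral imager achieves it, using 862 g.
Any selection reaching 295 contains exactly 2 sensors.

2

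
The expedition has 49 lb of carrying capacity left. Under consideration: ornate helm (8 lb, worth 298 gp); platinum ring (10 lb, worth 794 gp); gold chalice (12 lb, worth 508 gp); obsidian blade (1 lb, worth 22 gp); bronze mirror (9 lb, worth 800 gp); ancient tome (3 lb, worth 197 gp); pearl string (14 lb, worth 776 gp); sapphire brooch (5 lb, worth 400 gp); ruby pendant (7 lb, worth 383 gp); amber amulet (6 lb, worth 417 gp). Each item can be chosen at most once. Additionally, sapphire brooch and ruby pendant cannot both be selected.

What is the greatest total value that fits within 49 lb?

Taking platinum ring + obsidian blade + bronze mirror + ancient tome + pearl string + sapphire brooch + amber amulet: 48 lb used, 3406 in value.
That's the maximum — no feasible swap from here does better than 3406.

3406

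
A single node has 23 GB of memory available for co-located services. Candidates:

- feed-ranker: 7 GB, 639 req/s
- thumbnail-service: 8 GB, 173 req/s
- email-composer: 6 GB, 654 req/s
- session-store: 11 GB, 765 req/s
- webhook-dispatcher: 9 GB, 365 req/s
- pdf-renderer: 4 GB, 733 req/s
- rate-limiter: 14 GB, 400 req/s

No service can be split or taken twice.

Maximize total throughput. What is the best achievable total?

2152

Filling by ratio: feed-ranker + email-composer + pdf-renderer for 2026, with 6 GB left unused.
Dropping feed-ranker frees 7 GB; slotting in session-store (11 GB) lifts the total to 2152 at 21 GB.
No other feasible combination exceeds 2152.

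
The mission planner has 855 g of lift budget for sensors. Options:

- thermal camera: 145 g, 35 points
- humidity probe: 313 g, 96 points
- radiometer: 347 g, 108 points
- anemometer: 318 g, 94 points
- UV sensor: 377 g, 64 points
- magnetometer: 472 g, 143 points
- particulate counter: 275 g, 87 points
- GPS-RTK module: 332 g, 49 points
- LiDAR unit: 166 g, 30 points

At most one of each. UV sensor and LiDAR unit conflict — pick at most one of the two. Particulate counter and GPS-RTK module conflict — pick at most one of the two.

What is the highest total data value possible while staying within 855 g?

A density-first pass picks thermal camera + radiometer + particulate counter — 230 at 767 g.
Dropping thermal camera and particulate counter frees 420 g; slotting in magnetometer (472 g) lifts the total to 251 at 819 g.

251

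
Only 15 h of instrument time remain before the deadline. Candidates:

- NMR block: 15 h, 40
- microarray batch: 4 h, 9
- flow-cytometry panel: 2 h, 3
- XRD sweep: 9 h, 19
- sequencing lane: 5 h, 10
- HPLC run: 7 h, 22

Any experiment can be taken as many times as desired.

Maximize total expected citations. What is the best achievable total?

44

Density check — HPLC run 3.14, NMR block 2.67, microarray batch 2.25, XRD sweep 2.11 are the best per h.
2×HPLC run uses 14 of the 15 h and totals 44.
No other feasible combination exceeds 44.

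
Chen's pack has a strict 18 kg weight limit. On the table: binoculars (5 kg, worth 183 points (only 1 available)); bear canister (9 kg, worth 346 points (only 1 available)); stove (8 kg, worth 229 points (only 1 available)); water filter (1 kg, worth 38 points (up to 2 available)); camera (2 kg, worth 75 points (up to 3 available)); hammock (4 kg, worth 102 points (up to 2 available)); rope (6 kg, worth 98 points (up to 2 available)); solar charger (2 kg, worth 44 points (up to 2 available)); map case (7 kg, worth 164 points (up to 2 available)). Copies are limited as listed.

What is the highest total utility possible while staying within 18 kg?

A density-first pass picks bear canister + 2×water filter + 3×camera — 647 at 17 kg.
The 4 kg tied up in 2×camera is better spent on binoculars — total rises to 680 (18 kg).
That's the maximum — no swap from here does better than 680.

680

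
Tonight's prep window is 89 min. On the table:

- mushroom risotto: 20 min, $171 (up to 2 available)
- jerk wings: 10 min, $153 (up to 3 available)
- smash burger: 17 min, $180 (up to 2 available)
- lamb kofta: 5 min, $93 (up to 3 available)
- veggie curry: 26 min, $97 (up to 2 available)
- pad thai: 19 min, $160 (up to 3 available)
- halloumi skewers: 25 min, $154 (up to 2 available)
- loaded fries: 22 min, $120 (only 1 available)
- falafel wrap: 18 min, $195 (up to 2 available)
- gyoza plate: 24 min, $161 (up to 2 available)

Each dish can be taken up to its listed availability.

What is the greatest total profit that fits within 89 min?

A density-first pass picks 3×jerk wings + 3×lamb kofta + 2×falafel wrap — 1128 at 81 min.
Replace jerk wings with smash burger: the trade gains 27 net, giving 1155 at 88 min.

1155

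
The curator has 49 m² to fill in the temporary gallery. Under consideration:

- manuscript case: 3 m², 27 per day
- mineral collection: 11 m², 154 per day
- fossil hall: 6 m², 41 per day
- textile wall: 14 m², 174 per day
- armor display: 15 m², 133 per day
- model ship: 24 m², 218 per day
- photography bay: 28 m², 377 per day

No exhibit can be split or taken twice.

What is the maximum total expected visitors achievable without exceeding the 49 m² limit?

The ratio ordering already packs tightly: manuscript case + mineral collection + fossil hall + photography bay, 48 m², 599.

599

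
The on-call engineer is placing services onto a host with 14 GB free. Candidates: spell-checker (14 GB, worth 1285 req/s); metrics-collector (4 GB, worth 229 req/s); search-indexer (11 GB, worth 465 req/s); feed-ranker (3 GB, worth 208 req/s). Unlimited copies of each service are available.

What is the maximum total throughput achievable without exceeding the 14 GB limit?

1285

The ratio ordering already packs tightly: spell-checker, 14 GB, 1285.
Every other selection either busts 14 GB or fails to beat 1285.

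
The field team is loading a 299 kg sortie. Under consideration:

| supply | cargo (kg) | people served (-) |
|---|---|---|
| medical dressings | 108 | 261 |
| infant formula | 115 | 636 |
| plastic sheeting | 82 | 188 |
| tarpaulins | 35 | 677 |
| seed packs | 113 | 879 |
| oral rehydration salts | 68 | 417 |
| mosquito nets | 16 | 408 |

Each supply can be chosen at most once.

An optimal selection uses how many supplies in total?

The maximum people served within 299 kg is 2600.
One optimal bundle: infant formula + tarpaulins + seed packs + mosquito nets (279 kg).
Every optimal selection uses 4 supplies.

4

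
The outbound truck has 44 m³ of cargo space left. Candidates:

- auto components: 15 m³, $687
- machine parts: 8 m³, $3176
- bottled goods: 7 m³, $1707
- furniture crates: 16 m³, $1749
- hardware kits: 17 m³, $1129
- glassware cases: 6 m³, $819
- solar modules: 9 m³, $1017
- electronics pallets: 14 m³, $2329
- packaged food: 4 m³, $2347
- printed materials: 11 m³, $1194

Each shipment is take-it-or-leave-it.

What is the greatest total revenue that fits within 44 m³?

Ranking by ratio (revenue/m³): packaged food 586.75, machine parts 397.00, bottled goods 243.86, electronics pallets 166.36.
The ratio heuristic lands on machine parts + bottled goods + glassware cases + electronics pallets + packaged food (10378) but leaves 5 m³ idle.
Dropping glassware cases frees 6 m³; slotting in printed materials (11 m³) lifts the total to 10753 at 44 m³.
An exhaustive check of the 1024 subsets confirms 10753.

10753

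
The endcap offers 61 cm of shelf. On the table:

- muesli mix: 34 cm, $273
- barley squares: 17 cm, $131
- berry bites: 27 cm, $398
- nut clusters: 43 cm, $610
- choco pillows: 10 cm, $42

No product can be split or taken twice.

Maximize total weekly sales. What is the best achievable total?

741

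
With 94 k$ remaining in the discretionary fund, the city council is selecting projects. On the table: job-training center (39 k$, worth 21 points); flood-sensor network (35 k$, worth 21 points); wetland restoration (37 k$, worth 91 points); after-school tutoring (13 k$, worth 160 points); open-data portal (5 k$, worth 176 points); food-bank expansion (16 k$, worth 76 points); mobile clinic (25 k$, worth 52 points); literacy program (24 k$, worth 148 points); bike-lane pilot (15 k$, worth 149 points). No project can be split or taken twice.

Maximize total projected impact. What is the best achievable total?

724

Filling by ratio: after-school tutoring + open-data portal + food-bank expansion + literacy program + bike-lane pilot for 709, with 21 k$ left unused.
Dropping food-bank expansion frees 16 k$; slotting in wetland restoration (37 k$) lifts the total to 724 at 94 k$.
Runner-up after-school tutoring + open-data portal + food-bank expansion + literacy program + bike-lane pilot tops out at 709.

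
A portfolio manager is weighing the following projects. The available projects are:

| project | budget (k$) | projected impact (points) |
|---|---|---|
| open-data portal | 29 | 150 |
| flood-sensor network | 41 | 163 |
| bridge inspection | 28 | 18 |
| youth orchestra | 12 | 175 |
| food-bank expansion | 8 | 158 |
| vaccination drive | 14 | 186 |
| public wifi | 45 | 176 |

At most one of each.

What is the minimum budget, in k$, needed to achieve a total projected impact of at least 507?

Look for the lowest-budget combination reaching 507.
Taking youth orchestra + food-bank expansion + vaccination drive gives 519 (≥ 507) for 34 k$.
Below 34 k$ the best achievable stays under 507.

34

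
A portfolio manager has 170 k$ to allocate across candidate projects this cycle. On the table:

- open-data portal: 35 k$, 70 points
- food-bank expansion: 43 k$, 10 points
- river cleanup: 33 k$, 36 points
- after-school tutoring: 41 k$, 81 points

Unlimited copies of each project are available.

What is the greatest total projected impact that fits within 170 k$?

Density check — open-data portal 2.00, after-school tutoring 1.98, river cleanup 1.09 are the best per k$.
The ratio heuristic lands on 4×open-data portal (280) but leaves 30 k$ idle.
The 140 k$ tied up in 4×open-data portal is better spent on 4×after-school tutoring — total rises to 324 (164 k$).
The spare 6 k$ is too small for any remaining project, and no exchange beats 324.

324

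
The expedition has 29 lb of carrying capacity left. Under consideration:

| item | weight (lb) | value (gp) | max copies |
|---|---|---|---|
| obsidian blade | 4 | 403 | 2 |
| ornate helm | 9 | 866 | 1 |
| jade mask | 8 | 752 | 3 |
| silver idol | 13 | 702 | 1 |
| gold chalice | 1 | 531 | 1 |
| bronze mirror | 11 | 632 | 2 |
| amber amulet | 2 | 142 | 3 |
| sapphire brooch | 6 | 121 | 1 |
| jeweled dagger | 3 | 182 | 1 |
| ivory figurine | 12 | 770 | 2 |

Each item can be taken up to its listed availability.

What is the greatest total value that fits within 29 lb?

3190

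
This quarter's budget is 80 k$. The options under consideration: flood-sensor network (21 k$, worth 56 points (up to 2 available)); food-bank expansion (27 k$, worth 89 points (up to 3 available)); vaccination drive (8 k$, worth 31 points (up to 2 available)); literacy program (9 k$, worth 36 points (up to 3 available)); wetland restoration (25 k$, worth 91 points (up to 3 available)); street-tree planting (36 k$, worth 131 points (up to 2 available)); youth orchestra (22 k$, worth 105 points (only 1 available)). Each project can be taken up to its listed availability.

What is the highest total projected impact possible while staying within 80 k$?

318

Taking the top-ratio projects first gives 2×vaccination drive + 3×literacy program + youth orchestra for 275 (65 k$).
The 35 k$ tied up in vaccination drive and 3×literacy program is better spent on 2×wetland restoration — total rises to 318 (80 k$).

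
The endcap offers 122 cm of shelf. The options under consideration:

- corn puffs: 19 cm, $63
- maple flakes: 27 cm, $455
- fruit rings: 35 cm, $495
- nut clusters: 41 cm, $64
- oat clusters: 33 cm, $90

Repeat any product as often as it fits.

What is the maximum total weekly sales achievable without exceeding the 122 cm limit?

1860

Filling by ratio: 4×maple flakes for 1820, with 14 cm left unused.
Replace maple flakes with fruit rings: the trade gains 40 net, giving 1860 at 116 cm.
That's the maximum — no swap from here does better than 1860.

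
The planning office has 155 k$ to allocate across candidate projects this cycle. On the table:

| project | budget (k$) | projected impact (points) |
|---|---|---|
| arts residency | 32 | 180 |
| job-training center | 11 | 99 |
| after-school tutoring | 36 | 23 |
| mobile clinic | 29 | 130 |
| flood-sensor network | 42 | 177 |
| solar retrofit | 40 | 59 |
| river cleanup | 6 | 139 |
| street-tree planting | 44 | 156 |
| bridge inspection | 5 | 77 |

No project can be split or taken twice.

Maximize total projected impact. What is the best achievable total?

828

Filling by ratio: arts residency + job-training center + mobile clinic + flood-sensor network + river cleanup + bridge inspection for 802, with 30 k$ left unused.
The 29 k$ tied up in mobile clinic is better spent on street-tree planting — total rises to 828 (140 k$).
The spare 15 k$ is too small for any remaining project, and no exchange beats 828.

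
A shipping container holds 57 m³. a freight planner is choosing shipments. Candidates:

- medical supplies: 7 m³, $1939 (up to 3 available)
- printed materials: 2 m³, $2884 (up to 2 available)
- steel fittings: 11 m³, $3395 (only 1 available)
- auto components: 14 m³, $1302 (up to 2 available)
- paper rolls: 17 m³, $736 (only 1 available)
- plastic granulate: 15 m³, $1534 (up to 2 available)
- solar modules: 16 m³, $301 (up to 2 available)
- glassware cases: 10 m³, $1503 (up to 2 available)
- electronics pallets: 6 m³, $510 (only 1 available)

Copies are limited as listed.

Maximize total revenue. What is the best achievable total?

17986

Best packing: 3×medical supplies + 2×printed materials + steel fittings + 2×glassware cases — 56 m³, 17986 total.
That's the maximum — no swap from here does better than 17986.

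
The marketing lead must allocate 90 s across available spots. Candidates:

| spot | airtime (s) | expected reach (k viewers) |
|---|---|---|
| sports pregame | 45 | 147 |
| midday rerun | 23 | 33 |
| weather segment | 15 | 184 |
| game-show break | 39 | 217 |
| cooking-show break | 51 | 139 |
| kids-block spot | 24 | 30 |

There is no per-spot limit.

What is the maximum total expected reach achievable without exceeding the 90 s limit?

6×weather segment uses 90 of the 90 s and totals 1104.
No other feasible combination exceeds 1104.

1104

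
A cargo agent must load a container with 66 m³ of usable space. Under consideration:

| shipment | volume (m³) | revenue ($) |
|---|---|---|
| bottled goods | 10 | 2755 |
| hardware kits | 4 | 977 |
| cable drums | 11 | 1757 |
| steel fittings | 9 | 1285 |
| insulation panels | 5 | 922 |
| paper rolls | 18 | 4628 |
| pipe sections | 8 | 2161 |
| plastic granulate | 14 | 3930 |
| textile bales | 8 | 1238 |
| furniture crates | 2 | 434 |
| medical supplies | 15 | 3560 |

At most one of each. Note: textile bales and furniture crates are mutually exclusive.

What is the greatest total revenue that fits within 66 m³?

Filling by ratio: bottled goods + hardware kits + insulation panels + paper rolls + pipe sections + plastic granulate + furniture crates for 15807, with 5 m³ left unused.
Dropping hardware kits and insulation panels and furniture crates frees 11 m³; slotting in medical supplies (15 m³) lifts the total to 17034 at 65 m³.

17034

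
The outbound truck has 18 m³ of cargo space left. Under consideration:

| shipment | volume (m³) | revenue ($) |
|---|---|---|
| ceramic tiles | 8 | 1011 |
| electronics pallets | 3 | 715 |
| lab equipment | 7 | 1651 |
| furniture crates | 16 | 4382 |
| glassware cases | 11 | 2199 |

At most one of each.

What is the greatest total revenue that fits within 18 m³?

Ranking by ratio (revenue/m³): furniture crates 273.88, electronics pallets 238.33, lab equipment 235.86.
Taking furniture crates: 16 m³ used, 4382 in revenue.

4382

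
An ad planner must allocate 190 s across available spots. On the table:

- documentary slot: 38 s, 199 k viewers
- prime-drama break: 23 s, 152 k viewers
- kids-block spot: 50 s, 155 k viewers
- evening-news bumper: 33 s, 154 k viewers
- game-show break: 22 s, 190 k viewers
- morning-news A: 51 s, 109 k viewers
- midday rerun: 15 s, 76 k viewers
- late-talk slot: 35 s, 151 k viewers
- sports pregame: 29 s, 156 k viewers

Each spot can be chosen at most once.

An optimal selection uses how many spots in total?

Best achievable expected reach is 1002.
For example documentary slot + prime-drama break + evening-news bumper + game-show break + late-talk slot + sports pregame achieves it, using 180 s.
All optima have 6 spots.

6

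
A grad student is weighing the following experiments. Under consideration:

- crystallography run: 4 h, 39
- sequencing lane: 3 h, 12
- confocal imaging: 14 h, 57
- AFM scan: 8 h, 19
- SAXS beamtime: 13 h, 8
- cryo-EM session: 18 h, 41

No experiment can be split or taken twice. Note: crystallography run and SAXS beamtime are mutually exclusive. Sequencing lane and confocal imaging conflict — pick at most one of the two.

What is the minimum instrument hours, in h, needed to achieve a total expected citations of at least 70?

15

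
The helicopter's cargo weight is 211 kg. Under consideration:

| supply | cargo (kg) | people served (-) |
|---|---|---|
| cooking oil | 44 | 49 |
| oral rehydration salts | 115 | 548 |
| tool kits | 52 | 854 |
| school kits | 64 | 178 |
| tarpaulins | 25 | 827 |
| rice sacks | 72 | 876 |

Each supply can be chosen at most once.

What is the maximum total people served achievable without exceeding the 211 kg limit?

The ratio ordering already packs tightly: cooking oil + tool kits + tarpaulins + rice sacks, 193 kg, 2606.
The closest alternative, tool kits + tarpaulins + rice sacks, reaches only 2557.

2606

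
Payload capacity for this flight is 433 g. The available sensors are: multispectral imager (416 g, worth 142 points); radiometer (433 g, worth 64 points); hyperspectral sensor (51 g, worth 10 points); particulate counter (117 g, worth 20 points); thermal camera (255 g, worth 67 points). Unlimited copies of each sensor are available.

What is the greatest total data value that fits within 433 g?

Best packing: multispectral imager — 416 g, 142 total.

142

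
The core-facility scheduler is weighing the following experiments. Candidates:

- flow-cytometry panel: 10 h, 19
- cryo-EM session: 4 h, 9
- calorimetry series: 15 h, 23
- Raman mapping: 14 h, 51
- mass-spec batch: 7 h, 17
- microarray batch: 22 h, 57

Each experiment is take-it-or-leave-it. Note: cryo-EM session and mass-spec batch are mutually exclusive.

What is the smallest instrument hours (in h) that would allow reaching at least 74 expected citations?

28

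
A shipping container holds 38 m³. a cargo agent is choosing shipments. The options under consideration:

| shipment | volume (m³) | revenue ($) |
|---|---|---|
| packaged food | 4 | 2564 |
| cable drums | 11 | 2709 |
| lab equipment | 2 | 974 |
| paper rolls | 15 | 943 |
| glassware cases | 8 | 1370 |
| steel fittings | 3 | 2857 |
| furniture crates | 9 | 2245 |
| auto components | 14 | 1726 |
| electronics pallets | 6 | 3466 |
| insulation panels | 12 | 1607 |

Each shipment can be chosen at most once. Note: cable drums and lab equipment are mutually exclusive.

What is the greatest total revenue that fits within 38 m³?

Density check — steel fittings 952.33, packaged food 641.00, electronics pallets 577.67, lab equipment 487.00 are the best per m³.
Best packing: packaged food + cable drums + steel fittings + furniture crates + electronics pallets — 33 m³, 13841 total.

13841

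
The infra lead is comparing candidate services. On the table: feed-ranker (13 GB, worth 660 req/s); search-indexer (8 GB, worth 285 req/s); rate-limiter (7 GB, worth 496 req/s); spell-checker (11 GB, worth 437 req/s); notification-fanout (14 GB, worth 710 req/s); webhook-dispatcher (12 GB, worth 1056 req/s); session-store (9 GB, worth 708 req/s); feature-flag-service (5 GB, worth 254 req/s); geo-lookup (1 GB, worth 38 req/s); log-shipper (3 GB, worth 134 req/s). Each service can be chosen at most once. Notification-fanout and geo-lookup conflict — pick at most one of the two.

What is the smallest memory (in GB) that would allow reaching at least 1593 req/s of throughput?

21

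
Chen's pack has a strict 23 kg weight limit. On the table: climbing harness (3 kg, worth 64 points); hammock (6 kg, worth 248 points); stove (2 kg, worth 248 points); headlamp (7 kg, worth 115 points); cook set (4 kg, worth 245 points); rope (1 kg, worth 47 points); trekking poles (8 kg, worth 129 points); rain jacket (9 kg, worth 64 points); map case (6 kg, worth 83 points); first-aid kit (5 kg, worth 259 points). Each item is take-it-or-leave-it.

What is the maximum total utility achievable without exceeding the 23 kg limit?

1111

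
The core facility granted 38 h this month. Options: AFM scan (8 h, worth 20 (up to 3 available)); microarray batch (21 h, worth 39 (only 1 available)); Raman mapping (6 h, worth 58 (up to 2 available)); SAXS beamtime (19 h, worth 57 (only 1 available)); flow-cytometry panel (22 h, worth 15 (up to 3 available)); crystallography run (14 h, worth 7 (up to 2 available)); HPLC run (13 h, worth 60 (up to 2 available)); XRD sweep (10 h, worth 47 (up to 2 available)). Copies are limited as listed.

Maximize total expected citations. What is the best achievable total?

236

The ratio heuristic lands on 2×Raman mapping + 2×XRD sweep (210) but leaves 6 h idle.
The 20 h tied up in 2×XRD sweep is better spent on 2×HPLC run — total rises to 236 (38 h).
No other feasible combination exceeds 236.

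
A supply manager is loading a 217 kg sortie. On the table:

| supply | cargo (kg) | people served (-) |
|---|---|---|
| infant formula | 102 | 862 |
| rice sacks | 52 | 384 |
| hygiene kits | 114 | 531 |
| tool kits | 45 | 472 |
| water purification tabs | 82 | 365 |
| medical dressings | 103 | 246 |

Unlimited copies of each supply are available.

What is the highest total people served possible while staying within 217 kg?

1888

Best packing: 4×tool kits — 180 kg, 1888 total.
That's the maximum — no swap from here does better than 1888.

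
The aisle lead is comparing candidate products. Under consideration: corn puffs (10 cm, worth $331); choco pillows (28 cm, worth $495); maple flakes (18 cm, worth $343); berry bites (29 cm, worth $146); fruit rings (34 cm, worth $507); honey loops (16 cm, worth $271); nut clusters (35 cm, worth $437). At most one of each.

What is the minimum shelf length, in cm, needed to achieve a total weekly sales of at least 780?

38

Look for the lowest-shelf combination reaching 780.
corn puffs + choco pillows reaches 826 using 38 cm.
Below 38 cm the best achievable stays under 780.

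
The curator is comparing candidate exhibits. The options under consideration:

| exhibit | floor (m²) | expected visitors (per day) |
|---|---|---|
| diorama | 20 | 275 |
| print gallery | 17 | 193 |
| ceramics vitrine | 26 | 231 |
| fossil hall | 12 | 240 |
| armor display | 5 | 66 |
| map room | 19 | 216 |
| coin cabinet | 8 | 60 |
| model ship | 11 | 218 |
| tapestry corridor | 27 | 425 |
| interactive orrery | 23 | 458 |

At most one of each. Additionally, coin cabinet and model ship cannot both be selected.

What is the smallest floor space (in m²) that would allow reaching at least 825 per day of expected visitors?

46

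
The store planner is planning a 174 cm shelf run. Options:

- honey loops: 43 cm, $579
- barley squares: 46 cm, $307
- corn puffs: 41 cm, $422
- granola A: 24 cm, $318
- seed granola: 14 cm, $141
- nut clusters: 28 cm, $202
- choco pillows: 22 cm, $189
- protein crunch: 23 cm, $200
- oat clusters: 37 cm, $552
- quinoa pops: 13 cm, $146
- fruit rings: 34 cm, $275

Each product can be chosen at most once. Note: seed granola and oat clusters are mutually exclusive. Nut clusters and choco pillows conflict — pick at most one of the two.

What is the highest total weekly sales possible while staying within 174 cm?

Ranking by ratio (weekly sales/cm): oat clusters 14.92, honey loops 13.47, granola A 13.25.
Honey loops + corn puffs + granola A + nut clusters + oat clusters uses 173 of the 174 cm and totals 2073.
Runner-up honey loops + corn puffs + granola A + protein crunch + oat clusters tops out at 2071.

2073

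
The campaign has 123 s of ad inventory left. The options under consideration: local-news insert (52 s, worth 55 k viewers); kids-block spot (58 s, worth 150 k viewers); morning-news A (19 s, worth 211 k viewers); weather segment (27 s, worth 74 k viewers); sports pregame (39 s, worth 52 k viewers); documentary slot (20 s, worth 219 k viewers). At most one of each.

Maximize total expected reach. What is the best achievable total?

580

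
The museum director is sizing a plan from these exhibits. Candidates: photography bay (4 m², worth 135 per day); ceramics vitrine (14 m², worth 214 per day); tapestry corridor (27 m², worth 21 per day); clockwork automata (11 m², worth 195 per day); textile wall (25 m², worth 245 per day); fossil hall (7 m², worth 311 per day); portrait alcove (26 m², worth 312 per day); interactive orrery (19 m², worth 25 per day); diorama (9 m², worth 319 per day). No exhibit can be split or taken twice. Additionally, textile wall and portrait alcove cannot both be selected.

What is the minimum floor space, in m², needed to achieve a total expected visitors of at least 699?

20

Minimise m² subject to total expected visitors ≥ 699.
photography bay + fossil hall + diorama: 765 expected visitors at 20 m².
Below 20 m² the best achievable stays under 699.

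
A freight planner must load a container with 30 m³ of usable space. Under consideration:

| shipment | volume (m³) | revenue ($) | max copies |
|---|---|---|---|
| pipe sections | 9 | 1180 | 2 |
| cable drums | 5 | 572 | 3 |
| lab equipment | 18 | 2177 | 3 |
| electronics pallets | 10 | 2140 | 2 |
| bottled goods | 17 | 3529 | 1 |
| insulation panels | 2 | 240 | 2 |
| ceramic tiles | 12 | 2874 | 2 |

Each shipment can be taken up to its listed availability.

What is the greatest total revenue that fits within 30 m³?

6403

Greedy by ratio would take 2×insulation panels + 2×ceramic tiles: 28 m³ used, total 6228.
The 16 m³ tied up in 2×insulation panels and ceramic tiles is better spent on bottled goods — total rises to 6403 (29 m³).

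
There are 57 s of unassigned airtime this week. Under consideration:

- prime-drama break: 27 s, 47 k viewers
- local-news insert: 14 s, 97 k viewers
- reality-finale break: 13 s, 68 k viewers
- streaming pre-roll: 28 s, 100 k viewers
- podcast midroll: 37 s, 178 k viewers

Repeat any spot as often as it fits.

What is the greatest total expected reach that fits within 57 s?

Taking 4×local-news insert: 56 s used, 388 in expected reach.
That's the maximum — no swap from here does better than 388.

388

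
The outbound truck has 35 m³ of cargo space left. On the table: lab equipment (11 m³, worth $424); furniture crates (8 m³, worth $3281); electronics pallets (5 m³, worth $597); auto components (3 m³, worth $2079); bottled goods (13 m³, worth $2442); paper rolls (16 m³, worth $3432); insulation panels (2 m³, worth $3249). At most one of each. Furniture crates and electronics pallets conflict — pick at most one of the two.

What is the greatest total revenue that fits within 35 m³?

Density check — insulation panels 1624.50, auto components 693.00, furniture crates 410.12, paper rolls 214.50 are the best per m³.
Furniture crates + auto components + paper rolls + insulation panels uses 29 of the 35 m³ and totals 12041.

12041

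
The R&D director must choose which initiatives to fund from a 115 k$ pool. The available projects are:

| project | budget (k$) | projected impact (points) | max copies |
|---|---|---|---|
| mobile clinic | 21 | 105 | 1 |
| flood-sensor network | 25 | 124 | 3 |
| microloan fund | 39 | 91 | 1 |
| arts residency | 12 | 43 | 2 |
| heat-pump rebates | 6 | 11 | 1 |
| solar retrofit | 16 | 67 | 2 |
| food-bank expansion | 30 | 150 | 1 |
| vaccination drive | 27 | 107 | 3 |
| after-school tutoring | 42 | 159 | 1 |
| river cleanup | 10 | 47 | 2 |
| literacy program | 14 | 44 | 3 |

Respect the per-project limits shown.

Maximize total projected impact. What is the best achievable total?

The ratio heuristic lands on mobile clinic + 2×flood-sensor network + food-bank expansion + river cleanup (550) but leaves 4 k$ idle.
The 21 k$ tied up in mobile clinic is better spent on flood-sensor network — total rises to 569 (115 k$).
Every other selection either busts 115 k$ or exceeds an availability limit or fails to beat 569.

569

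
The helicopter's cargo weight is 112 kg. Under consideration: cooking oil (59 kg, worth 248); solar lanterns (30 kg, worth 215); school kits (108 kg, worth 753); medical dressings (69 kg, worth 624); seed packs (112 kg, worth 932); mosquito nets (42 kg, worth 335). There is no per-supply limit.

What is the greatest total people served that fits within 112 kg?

Best packing: medical dressings + mosquito nets — 111 kg, 959 total.
The spare 1 kg is too small for any remaining supply, and no exchange beats 959.

959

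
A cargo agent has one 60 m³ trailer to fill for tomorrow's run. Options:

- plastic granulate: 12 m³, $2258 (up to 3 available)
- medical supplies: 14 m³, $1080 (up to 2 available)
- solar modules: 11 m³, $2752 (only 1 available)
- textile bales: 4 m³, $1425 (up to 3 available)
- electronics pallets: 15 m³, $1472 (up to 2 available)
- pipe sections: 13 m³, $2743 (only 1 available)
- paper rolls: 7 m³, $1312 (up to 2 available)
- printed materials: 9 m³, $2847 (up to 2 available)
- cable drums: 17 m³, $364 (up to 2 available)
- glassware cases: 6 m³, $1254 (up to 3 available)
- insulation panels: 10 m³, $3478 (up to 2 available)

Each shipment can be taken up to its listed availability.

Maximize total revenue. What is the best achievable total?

Ranking by ratio (revenue/m³): textile bales 356.25, insulation panels 347.80, printed materials 316.33, solar modules 250.18.
Filling by ratio: 3×textile bales + 2×printed materials + glassware cases + 2×insulation panels for 18179, with 4 m³ left unused.
Dropping textile bales and glassware cases frees 10 m³; slotting in solar modules (11 m³) lifts the total to 18252 at 57 m³.
Nothing else within 60 m³ beats 18252.

18252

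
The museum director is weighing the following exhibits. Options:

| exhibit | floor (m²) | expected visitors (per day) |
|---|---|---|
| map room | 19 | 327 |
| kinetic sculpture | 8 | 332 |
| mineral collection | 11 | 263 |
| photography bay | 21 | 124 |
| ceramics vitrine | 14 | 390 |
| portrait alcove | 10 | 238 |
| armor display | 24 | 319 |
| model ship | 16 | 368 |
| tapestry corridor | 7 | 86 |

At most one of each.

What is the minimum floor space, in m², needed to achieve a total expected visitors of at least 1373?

55

Look for the lowest-floor combination reaching 1373.
kinetic sculpture + ceramics vitrine + portrait alcove + model ship + tapestry corridor reaches 1414 using 55 m².
Below 55 m² the best achievable stays under 1373.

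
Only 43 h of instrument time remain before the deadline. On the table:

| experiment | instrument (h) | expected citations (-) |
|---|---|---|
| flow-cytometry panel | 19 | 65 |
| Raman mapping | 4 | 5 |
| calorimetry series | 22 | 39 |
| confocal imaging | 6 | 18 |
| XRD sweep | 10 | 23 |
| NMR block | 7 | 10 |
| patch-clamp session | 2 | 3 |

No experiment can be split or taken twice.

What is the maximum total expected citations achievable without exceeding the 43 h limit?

Taking the top-ratio experiments first gives flow-cytometry panel + Raman mapping + confocal imaging + XRD sweep + patch-clamp session for 114 (41 h).
Replace Raman mapping and patch-clamp session with NMR block: the trade gains 2 net, giving 116 at 42 h.
The closest alternative, flow-cytometry panel + Raman mapping + confocal imaging + XRD sweep + patch-clamp session, reaches only 114.

116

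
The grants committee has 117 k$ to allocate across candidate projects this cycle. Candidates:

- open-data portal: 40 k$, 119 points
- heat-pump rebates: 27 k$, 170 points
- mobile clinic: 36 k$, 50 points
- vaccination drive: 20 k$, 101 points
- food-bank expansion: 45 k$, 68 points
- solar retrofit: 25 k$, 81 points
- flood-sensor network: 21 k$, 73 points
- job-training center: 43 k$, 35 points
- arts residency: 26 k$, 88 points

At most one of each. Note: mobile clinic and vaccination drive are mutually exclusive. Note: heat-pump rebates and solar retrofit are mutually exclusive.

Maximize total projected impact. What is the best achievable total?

Density check — heat-pump rebates 6.30, vaccination drive 5.05, flood-sensor network 3.48, arts residency 3.38 are the best per k$.
Filling by ratio: heat-pump rebates + vaccination drive + flood-sensor network + arts residency for 432, with 23 k$ left unused.
Dropping flood-sensor network frees 21 k$; slotting in open-data portal (40 k$) lifts the total to 478 at 113 k$.
No other feasible combination exceeds 478.

478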